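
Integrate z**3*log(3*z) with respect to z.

z**4*(log(z) + log(3))/4 - z**4/16 + C

Use integration by parts with u = log(3*z), dv = z**3 dz.
Then du = 1/z dz and v = z**4/4.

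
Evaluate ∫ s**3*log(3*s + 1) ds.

s**4*log(3*s + 1)/4 - s**4/16 + s**3/36 - s**2/72 + s/108 - log(3*s + 1)/324 + C

Use integration by parts with u = log(3*s + 1), dv = s**3 ds.
Then du = 3/(3*s + 1) ds and v = s**4/4.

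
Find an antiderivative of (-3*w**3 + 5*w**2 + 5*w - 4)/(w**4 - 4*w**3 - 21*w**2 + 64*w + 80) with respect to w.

-229*log(w - 5)/54 + 12*log(w - 4)/5 - log(w + 1)/90 - 31*log(w + 4)/27 + C

Factor the denominator: (w - 5)*(w - 4)*(w + 1)*(w + 4).
Partial-fraction decomposition: -31/(27*(w + 4)) - 1/(90*(w + 1)) + 12/(5*(w - 4)) - 229/(54*(w - 5)).
Integrate each term: A/(w−a) contributes A·log|w−a|.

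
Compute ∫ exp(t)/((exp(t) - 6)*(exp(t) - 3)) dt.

Let u = e^t, du = e^t dt.
The integral becomes ∫ du/((u-3)(u-6)); decompose into partial fractions.

log(exp(t) - 6)/3 - log(exp(t) - 3)/3 + C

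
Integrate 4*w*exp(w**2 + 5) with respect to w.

2*exp(w**2 + 5) + C

Let u = w**2 + 5, so du = (2*w) dw.
Rewriting, the integral becomes 2·∫ e^u du = 2·e^u.
Substituting back, u = w**2 + 5.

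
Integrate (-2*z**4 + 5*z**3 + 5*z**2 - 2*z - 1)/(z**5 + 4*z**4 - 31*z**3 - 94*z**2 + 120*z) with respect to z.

Factor the denominator: z*(z - 5)*(z - 1)*(z + 4)*(z + 6).
Partial-fraction decomposition: -3481/(924*(z + 6)) + 149/(72*(z + 4)) - 1/(28*(z - 1)) - 511/(1980*(z - 5)) - 1/(120*z).
Integrate each term: A/(z−a) contributes A·log|z−a|.

-log(z)/120 - 511*log(z - 5)/1980 - log(z - 1)/28 + 149*log(z + 4)/72 - 3481*log(z + 6)/924 + C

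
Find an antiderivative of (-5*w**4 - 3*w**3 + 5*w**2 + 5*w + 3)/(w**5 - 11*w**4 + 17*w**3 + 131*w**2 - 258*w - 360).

Factor the denominator: (w - 6)*(w - 5)*(w - 4)*(w + 1)*(w + 3).
Partial-fraction decomposition: -97/(336*(w + 3)) - 1/(420*(w + 1)) - 1369/(70*(w - 4)) + 3347/(48*(w - 5)) - 2305/(42*(w - 6)).
Integrate each term: A/(w−a) contributes A·log|w−a|.

-2305*log(w - 6)/42 + 3347*log(w - 5)/48 - 1369*log(w - 4)/70 - log(w + 1)/420 - 97*log(w + 3)/336 + C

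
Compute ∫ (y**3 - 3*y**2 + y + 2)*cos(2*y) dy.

Use integration by parts with u = y**3 - 3*y**2 + y + 2, dv = cos(2*y) dy, so v = sin(2*y)/2.
Apply parts 3 times (tabular method): alternate signs, differentiate u down to 0, integrate dv up.

y**3*sin(2*y)/2 - 3*y**2*sin(2*y)/2 + 3*y**2*cos(2*y)/4 - y*sin(2*y)/4 - 3*y*cos(2*y)/2 + 7*sin(2*y)/4 - cos(2*y)/8 + C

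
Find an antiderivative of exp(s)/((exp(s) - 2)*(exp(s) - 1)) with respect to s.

log(exp(s) - 2) - log(exp(s) - 1) + C

Let u = e^s, du = e^s ds.
The integral becomes ∫ du/((u-2)(u-1)); decompose into partial fractions.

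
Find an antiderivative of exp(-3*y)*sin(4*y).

Let I denote the integral. Integrate by parts with u = sin(4*y), dv = exp(-3*y) dy, so v = -exp(-3*y)/3: I = -exp(-3*y)*sin(4*y)/3 + (4/3)·∫ exp(-3*y)*cos(4*y) dy.
Apply parts again with u = cos(4*y), dv = exp(-3*y) dy: ∫ exp(-3*y)*cos(4*y) dy = -exp(-3*y)*cos(4*y)/3 − (4/3)·I. Substituting back brings back I: I = -exp(-3*y)*sin(4*y)/3 - 4*exp(-3*y)*cos(4*y)/9 − (16/9)·I.
Solving for I: (1 + 16/9)·I equals the remaining terms, so I = (9/25)·(-exp(-3*y)*sin(4*y)/3 - 4*exp(-3*y)*cos(4*y)/9).

-3*exp(-3*y)*sin(4*y)/25 - 4*exp(-3*y)*cos(4*y)/25 + C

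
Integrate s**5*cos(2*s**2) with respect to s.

Let u = s², du = 2s ds; rewrite as (1/2)∫ u^2·cos(2u) du.
Now integrate by parts 2 times.

s**4*sin(2*s**2)/4 + s**2*cos(2*s**2)/4 - sin(2*s**2)/8 + C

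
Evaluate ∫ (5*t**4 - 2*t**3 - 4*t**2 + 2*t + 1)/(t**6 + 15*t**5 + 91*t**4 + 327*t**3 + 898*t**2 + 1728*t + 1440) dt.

77*log(t + 2)/156 + 79133*log(t + 4)/2500 - 1633*log(t + 5)/51 - 17567*log(t**2 + 9)/276250 - 104707*atan(t/3)/414375 + 1337/(50*t + 200) + C

Factor the denominator: (t + 2)*(t + 4)**2*(t + 5)*(t**2 + 9).
Partial-fraction decomposition: -(17567*t + 104707)/(138125*(t**2 + 9)) - 1633/(51*(t + 5)) + 79133/(2500*(t + 4)) - 1337/(50*(t + 4)**2) + 77/(156*(t + 2)).
Integrate each term; A/(t−a) gives A·log|t−a|; the (Bt+D)/(t²+p²) term gives a log and an atan.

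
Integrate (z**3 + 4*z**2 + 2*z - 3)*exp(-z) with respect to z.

(-z**3 - 7*z**2 - 16*z - 13)*exp(-z) + C

Use integration by parts with u = z**3 + 4*z**2 + 2*z - 3, dv = exp(-z) dz, so v = -exp(-z).
Apply parts 3 times (tabular method): alternate signs, differentiate u down to 0, integrate dv up.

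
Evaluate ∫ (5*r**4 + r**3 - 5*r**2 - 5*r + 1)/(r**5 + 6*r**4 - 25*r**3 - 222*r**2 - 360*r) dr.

-log(r)/360 + 6487*log(r - 6)/5940 + 349*log(r + 3)/54 - 1157*log(r + 4)/40 + 2901*log(r + 5)/110 + C

Factor the denominator: r*(r - 6)*(r + 3)*(r + 4)*(r + 5).
Partial-fraction decomposition: 2901/(110*(r + 5)) - 1157/(40*(r + 4)) + 349/(54*(r + 3)) + 6487/(5940*(r - 6)) - 1/(360*r).
Integrate each term: A/(r−a) contributes A·log|r−a|.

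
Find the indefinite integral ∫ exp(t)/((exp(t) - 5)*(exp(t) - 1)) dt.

Let u = e^t, du = e^t dt.
The integral becomes ∫ du/((u-5)(u-1)); decompose into partial fractions.

log(exp(t) - 5)/4 - log(exp(t) - 1)/4 + C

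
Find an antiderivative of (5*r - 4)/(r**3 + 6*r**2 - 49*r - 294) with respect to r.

31*log(r - 7)/182 + 34*log(r + 6)/13 - 39*log(r + 7)/14 + C

Factor the denominator: (r - 7)*(r + 6)*(r + 7).
Partial-fraction decomposition: -39/(14*(r + 7)) + 34/(13*(r + 6)) + 31/(182*(r - 7)).
Integrate each term: A/(r−a) contributes A·log|r−a|.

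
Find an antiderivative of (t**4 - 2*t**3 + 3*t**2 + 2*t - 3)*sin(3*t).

-t**4*cos(3*t)/3 + 4*t**3*sin(3*t)/9 + 2*t**3*cos(3*t)/3 - 2*t**2*sin(3*t)/3 - 5*t**2*cos(3*t)/9 + 10*t*sin(3*t)/27 - 10*t*cos(3*t)/9 + 10*sin(3*t)/27 + 91*cos(3*t)/81 + C

Use integration by parts with u = t**4 - 2*t**3 + 3*t**2 + 2*t - 3, dv = sin(3*t) dt, so v = -cos(3*t)/3.
Apply parts 4 times (tabular method): alternate signs, differentiate u down to 0, integrate dv up.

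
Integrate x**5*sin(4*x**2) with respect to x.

-x**4*cos(4*x**2)/8 + x**2*sin(4*x**2)/16 + cos(4*x**2)/64 + C

Let u = x², du = 2x dx; rewrite as (1/2)∫ u^2·sin(4u) du.
Now integrate by parts 2 times.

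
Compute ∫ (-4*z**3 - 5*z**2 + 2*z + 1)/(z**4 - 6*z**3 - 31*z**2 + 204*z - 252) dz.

-801*log(z - 7)/130 + 73*log(z - 3)/18 - 47*log(z - 2)/40 - 673*log(z + 6)/936 + C

Factor the denominator: (z - 7)*(z - 3)*(z - 2)*(z + 6).
Partial-fraction decomposition: -673/(936*(z + 6)) - 47/(40*(z - 2)) + 73/(18*(z - 3)) - 801/(130*(z - 7)).
Integrate each term: A/(z−a) contributes A·log|z−a|.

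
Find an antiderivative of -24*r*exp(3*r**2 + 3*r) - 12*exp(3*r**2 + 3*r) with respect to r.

Let u = 3*r**2 + 3*r, so du = (6*r + 3) dr.
Rewriting, the integral becomes -4·∫ e^u du = -4·e^u.
Substituting back, u = 3*r**2 + 3*r.

-4*exp(3*r**2 + 3*r) + C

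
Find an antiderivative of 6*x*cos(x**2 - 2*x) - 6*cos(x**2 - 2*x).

3*sin(x**2 - 2*x) + C

Let u = x**2 - 2*x, so du = (2*x - 2) dx.
Rewriting, the integral becomes 3·∫ cos(u) du = 3·sin(u).
Substituting back, u = x**2 - 2*x.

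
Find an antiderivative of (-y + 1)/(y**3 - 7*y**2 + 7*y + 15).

Factor the denominator: (y - 5)*(y - 3)*(y + 1).
Partial-fraction decomposition: 1/(12*(y + 1)) + 1/(4*(y - 3)) - 1/(3*(y - 5)).
Integrate each term: A/(y−a) contributes A·log|y−a|.

-log(y - 5)/3 + log(y - 3)/4 + log(y + 1)/12 + C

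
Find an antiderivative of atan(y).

y*atan(y) - log(y**2 + 1)/2 + C

Use integration by parts with u = arctan(y), dv = dy.
Then du = 1/(y**2 + 1) dy.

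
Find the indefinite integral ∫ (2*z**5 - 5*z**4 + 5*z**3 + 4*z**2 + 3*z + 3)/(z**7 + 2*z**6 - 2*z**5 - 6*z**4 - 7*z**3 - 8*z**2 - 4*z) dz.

Factor the denominator: z*(z - 2)*(z + 1)**2*(z + 2)*(z**2 + 1).
Partial-fraction decomposition: -3/(5*(z**2 + 1)) - 171/(40*(z + 2)) + 44/(9*(z + 1)) - 4/(3*(z + 1)**2) + 49/(360*(z - 2)) - 3/(4*z).
Integrate each term; A/(z−a) gives A·log|z−a|; the (Bz+D)/(z²+p²) term gives a log and an atan.

-3*log(z)/4 + 49*log(z - 2)/360 + 44*log(z + 1)/9 - 171*log(z + 2)/40 - 3*atan(z)/5 + 4/(3*z + 3) + C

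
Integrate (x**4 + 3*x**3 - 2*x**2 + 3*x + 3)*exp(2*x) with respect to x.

(4*x**4 + 4*x**3 - 14*x**2 + 26*x - 1)*exp(2*x)/8 + C

Use integration by parts with u = x**4 + 3*x**3 - 2*x**2 + 3*x + 3, dv = exp(2*x) dx, so v = exp(2*x)/2.
Apply parts 4 times (tabular method): alternate signs, differentiate u down to 0, integrate dv up.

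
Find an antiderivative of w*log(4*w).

Use integration by parts with u = log(4*w), dv = w dw.
Then du = 1/w dw and v = w**2/2.

w**2*(log(w) + 2*log(2))/2 - w**2/4 + C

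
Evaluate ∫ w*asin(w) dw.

Use integration by parts with u = arcsin(w), dv = w dw.
Then du = 1/sqrt(-w**2 + 1) dw.

w**2*asin(w)/2 + w*sqrt(-w**2 + 1)/4 - asin(w)/4 + C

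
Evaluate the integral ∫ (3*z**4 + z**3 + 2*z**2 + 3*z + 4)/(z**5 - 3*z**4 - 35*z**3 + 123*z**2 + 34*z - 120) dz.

2069*log(z - 5)/264 - 88*log(z - 4)/15 + 13*log(z - 1)/168 - log(z + 1)/60 + 373*log(z + 6)/385 + C

Factor the denominator: (z - 5)*(z - 4)*(z - 1)*(z + 1)*(z + 6).
Partial-fraction decomposition: 373/(385*(z + 6)) - 1/(60*(z + 1)) + 13/(168*(z - 1)) - 88/(15*(z - 4)) + 2069/(264*(z - 5)).
Integrate each term: A/(z−a) contributes A·log|z−a|.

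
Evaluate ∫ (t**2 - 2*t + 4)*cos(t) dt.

Use integration by parts with u = t**2 - 2*t + 4, dv = cos(t) dt, so v = sin(t).
Apply parts 2 times (tabular method): alternate signs, differentiate u down to 0, integrate dv up.

t**2*sin(t) - 2*t*sin(t) + 2*t*cos(t) + 2*sin(t) - 2*cos(t) + C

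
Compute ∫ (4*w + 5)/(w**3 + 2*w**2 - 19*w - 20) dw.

Factor the denominator: (w - 4)*(w + 1)*(w + 5).
Partial-fraction decomposition: -5/(12*(w + 5)) - 1/(20*(w + 1)) + 7/(15*(w - 4)).
Integrate each term: A/(w−a) contributes A·log|w−a|.

7*log(w - 4)/15 - log(w + 1)/20 - 5*log(w + 5)/12 + C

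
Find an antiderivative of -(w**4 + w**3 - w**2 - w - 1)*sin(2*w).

w**4*cos(2*w)/2 - w**3*sin(2*w) + w**3*cos(2*w)/2 - 3*w**2*sin(2*w)/4 - 2*w**2*cos(2*w) + 2*w*sin(2*w) - 5*w*cos(2*w)/4 + 5*sin(2*w)/8 + cos(2*w)/2 + C

Use integration by parts with u = w**4 + w**3 - w**2 - w - 1, dv = -sin(2*w) dw, so v = cos(2*w)/2.
Apply parts 4 times (tabular method): alternate signs, differentiate u down to 0, integrate dv up.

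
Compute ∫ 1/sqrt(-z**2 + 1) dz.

Substitute z = sin(θ), so dz = cos(θ) dθ and the radical becomes sqrt(-z**2 + 1) = cos(θ) by the Pythagorean identity.
Integrate the resulting trig expression in θ, then back-substitute θ = asin(z), sin(θ) = z, cos(θ) = sqrt(-z**2 + 1) (absorbing any constant into C).

asin(z) + C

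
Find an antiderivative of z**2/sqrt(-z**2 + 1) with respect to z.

-z*sqrt(-z**2 + 1)/2 + asin(z)/2 + C

Substitute z = sin(θ), so dz = cos(θ) dθ and the radical becomes sqrt(-z**2 + 1) = cos(θ) by the Pythagorean identity.
Integrate the resulting trig expression in θ, then back-substitute θ = asin(z), sin(θ) = z, cos(θ) = sqrt(-z**2 + 1) (absorbing any constant into C).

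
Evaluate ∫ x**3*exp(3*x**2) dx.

Let u = x², du = 2x dx; rewrite as (1/2)∫ u^1·exp(3u) du.
Now integrate by parts 1 time.

(3*x**2 - 1)*exp(3*x**2)/18 + C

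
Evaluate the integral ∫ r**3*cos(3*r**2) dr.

Let u = r², du = 2r dr; rewrite as (1/2)∫ u^1·cos(3u) du.
Now integrate by parts 1 time.

r**2*sin(3*r**2)/6 + cos(3*r**2)/18 + C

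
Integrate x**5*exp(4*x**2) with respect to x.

(8*x**4 - 4*x**2 + 1)*exp(4*x**2)/64 + C

Let u = x², du = 2x dx; rewrite as (1/2)∫ u^2·exp(4u) du.
Now integrate by parts 2 times.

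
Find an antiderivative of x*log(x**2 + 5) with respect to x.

x**2*log(x**2 + 5)/2 - x**2/2 + 5*log(x**2 + 5)/2 + C

Let u = x**2 + 5, so du = (2*x) dx.
The integral becomes (1/2)·∫ log(u) du; integrate by parts with u′=log(u), dv′=du.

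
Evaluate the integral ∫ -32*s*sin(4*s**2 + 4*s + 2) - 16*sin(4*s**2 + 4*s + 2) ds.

4*cos(4*s**2 + 4*s + 2) + C

Let u = 4*s**2 + 4*s + 2, so du = (8*s + 4) ds.
Rewriting, the integral becomes -4·∫ sin(u) du = -4·-cos(u).
Substituting back, u = 4*s**2 + 4*s + 2.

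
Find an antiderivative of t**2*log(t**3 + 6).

t**3*log(t**3 + 6)/3 - t**3/3 + 2*log(t**3 + 6) + C

Let u = t**3 + 6, so du = (3*t**2) dt.
The integral becomes (1/3)·∫ log(u) du; integrate by parts with u′=log(u), dv′=du.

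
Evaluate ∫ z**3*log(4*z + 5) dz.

z**4*log(4*z + 5)/4 - z**4/16 + 5*z**3/48 - 25*z**2/128 + 125*z/256 - 625*log(4*z + 5)/1024 + C

Use integration by parts with u = log(4*z + 5), dv = z**3 dz.
Then du = 4/(4*z + 5) dz and v = z**4/4.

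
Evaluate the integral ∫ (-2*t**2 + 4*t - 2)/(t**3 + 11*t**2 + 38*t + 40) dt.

Factor the denominator: (t + 2)*(t + 4)*(t + 5).
Partial-fraction decomposition: -24/(t + 5) + 25/(t + 4) - 3/(t + 2).
Integrate each term: A/(t−a) contributes A·log|t−a|.

-3*log(t + 2) + 25*log(t + 4) - 24*log(t + 5) + C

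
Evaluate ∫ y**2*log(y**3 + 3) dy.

y**3*log(y**3 + 3)/3 - y**3/3 + log(y**3 + 3) + C

Let u = y**3 + 3, so du = (3*y**2) dy.
The integral becomes (1/3)·∫ log(u) du; integrate by parts with u′=log(u), dv′=du.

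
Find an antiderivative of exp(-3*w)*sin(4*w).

Let I denote the integral. Integrate by parts with u = sin(4*w), dv = exp(-3*w) dw, so v = -exp(-3*w)/3: I = -exp(-3*w)*sin(4*w)/3 + (4/3)·∫ exp(-3*w)*cos(4*w) dw.
Apply parts again with u = cos(4*w), dv = exp(-3*w) dw: ∫ exp(-3*w)*cos(4*w) dw = -exp(-3*w)*cos(4*w)/3 − (4/3)·I. Substituting back brings back I: I = -exp(-3*w)*sin(4*w)/3 - 4*exp(-3*w)*cos(4*w)/9 − (16/9)·I.
Solving for I: (1 + 16/9)·I equals the remaining terms, so I = (9/25)·(-exp(-3*w)*sin(4*w)/3 - 4*exp(-3*w)*cos(4*w)/9).

-3*exp(-3*w)*sin(4*w)/25 - 4*exp(-3*w)*cos(4*w)/25 + C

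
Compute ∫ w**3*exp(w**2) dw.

Let u = w², du = 2w dw; rewrite as (1/2)∫ u^1·exp(1u) du.
Now integrate by parts 1 time.

(w**2 - 1)*exp(w**2)/2 + C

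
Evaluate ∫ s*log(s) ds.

s**2*log(s)/2 - s**2/4 + C

Use integration by parts with u = log(s), dv = s ds.
Then du = 1/s ds and v = s**2/2.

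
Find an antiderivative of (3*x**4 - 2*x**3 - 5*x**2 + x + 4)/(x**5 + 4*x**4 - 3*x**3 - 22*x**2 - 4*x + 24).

Factor the denominator: (x - 2)*(x - 1)*(x + 2)**2*(x + 3).
Partial-fraction decomposition: 253/(20*(x + 3)) - 709/(72*(x + 2)) + 23/(6*(x + 2)**2) - 1/(36*(x - 1)) + 9/(40*(x - 2)).
Integrate each term; A/(x−a) gives A·log|x−a|; A/(x−a)² gives −A/(x−a).

9*log(x - 2)/40 - log(x - 1)/36 - 709*log(x + 2)/72 + 253*log(x + 3)/20 - 23/(6*x + 12) + C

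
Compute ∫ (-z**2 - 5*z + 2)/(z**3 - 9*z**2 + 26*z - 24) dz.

-17*log(z - 4) + 22*log(z - 3) - 6*log(z - 2) + C

Factor the denominator: (z - 4)*(z - 3)*(z - 2).
Partial-fraction decomposition: -6/(z - 2) + 22/(z - 3) - 17/(z - 4).
Integrate each term: A/(z−a) contributes A·log|z−a|.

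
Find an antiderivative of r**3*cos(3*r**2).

Let u = r², du = 2r dr; rewrite as (1/2)∫ u^1·cos(3u) du.
Now integrate by parts 1 time.

r**2*sin(3*r**2)/6 + cos(3*r**2)/18 + C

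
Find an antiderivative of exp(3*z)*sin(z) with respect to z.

Let I denote the integral. Integrate by parts with u = sin(z), dv = exp(3*z) dz, so v = exp(3*z)/3: I = exp(3*z)*sin(z)/3 − (1/3)·∫ exp(3*z)*cos(z) dz.
Apply parts again with u = cos(z), dv = exp(3*z) dz: ∫ exp(3*z)*cos(z) dz = exp(3*z)*cos(z)/3 + (1/3)·I. Substituting back brings back I: I = exp(3*z)*sin(z)/3 - exp(3*z)*cos(z)/9 − (1/9)·I.
Solving for I: (1 + 1/9)·I equals the remaining terms, so I = (9/10)·(exp(3*z)*sin(z)/3 - exp(3*z)*cos(z)/9).

3*exp(3*z)*sin(z)/10 - exp(3*z)*cos(z)/10 + C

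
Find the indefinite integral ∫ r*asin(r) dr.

r**2*asin(r)/2 + r*sqrt(-r**2 + 1)/4 - asin(r)/4 + C

Use integration by parts with u = arcsin(r), dv = r dr.
Then du = 1/sqrt(-r**2 + 1) dr.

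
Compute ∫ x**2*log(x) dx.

x**3*log(x)/3 - x**3/9 + C

Use integration by parts with u = log(x), dv = x**2 dx.
Then du = 1/x dx and v = x**3/3.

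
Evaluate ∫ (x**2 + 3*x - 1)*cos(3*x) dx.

Use integration by parts with u = x**2 + 3*x - 1, dv = cos(3*x) dx, so v = sin(3*x)/3.
Apply parts 2 times (tabular method): alternate signs, differentiate u down to 0, integrate dv up.

x**2*sin(3*x)/3 + x*sin(3*x) + 2*x*cos(3*x)/9 - 11*sin(3*x)/27 + cos(3*x)/3 + C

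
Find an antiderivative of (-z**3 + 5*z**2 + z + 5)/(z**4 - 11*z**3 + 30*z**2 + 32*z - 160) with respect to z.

Factor the denominator: (z - 5)*(z - 4)**2*(z + 2).
Partial-fraction decomposition: -31/(252*(z + 2)) - 83/(36*(z - 4)) - 25/(6*(z - 4)**2) + 10/(7*(z - 5)).
Integrate each term; A/(z−a) gives A·log|z−a|; A/(z−a)² gives −A/(z−a).

10*log(z - 5)/7 - 83*log(z - 4)/36 - 31*log(z + 2)/252 + 25/(6*z - 24) + C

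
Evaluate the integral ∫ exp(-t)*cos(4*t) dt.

4*exp(-t)*sin(4*t)/17 - exp(-t)*cos(4*t)/17 + C

Let I denote the integral. Integrate by parts with u = cos(4*t), dv = exp(-t) dt, so v = -exp(-t): I = -exp(-t)*cos(4*t) − 4·∫ exp(-t)*sin(4*t) dt.
Apply parts again with u = sin(4*t), dv = exp(-t) dt: ∫ exp(-t)*sin(4*t) dt = -exp(-t)*sin(4*t) + 4·I. Substituting back brings back I: I = 4*exp(-t)*sin(4*t) - exp(-t)*cos(4*t) − 16·I.
Solving for I: (1 + 16)·I equals the remaining terms, so I = (1/17)·(4*exp(-t)*sin(4*t) - exp(-t)*cos(4*t)).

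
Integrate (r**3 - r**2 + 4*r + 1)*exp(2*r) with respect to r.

(4*r**3 - 10*r**2 + 26*r - 9)*exp(2*r)/8 + C

Use integration by parts with u = r**3 - r**2 + 4*r + 1, dv = exp(2*r) dr, so v = exp(2*r)/2.
Apply parts 3 times (tabular method): alternate signs, differentiate u down to 0, integrate dv up.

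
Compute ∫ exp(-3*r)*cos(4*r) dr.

4*exp(-3*r)*sin(4*r)/25 - 3*exp(-3*r)*cos(4*r)/25 + C

Let I denote the integral. Integrate by parts with u = cos(4*r), dv = exp(-3*r) dr, so v = -exp(-3*r)/3: I = -exp(-3*r)*cos(4*r)/3 − (4/3)·∫ exp(-3*r)*sin(4*r) dr.
Apply parts again with u = sin(4*r), dv = exp(-3*r) dr: ∫ exp(-3*r)*sin(4*r) dr = -exp(-3*r)*sin(4*r)/3 + (4/3)·I. Substituting back brings back I: I = 4*exp(-3*r)*sin(4*r)/9 - exp(-3*r)*cos(4*r)/3 − (16/9)·I.
Solving for I: (1 + 16/9)·I equals the remaining terms, so I = (9/25)·(4*exp(-3*r)*sin(4*r)/9 - exp(-3*r)*cos(4*r)/3).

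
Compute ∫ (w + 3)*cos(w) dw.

w*sin(w) + 3*sin(w) + cos(w) + C

Use integration by parts with u = w + 3, dv = cos(w) dw, so v = sin(w).
Apply parts 1 times (tabular method): alternate signs, differentiate u down to 0, integrate dv up.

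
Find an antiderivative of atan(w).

w*atan(w) - log(w**2 + 1)/2 + C

Use integration by parts with u = arctan(w), dv = dw.
Then du = 1/(w**2 + 1) dw.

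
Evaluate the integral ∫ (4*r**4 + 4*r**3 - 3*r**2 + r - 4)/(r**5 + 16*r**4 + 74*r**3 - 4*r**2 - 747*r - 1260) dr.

101*log(r - 3)/840 - 91*log(r + 3)/24 + 712*log(r + 4)/21 - 479*log(r + 5)/8 + 4037*log(r + 7)/120 + C

Factor the denominator: (r - 3)*(r + 3)*(r + 4)*(r + 5)*(r + 7).
Partial-fraction decomposition: 4037/(120*(r + 7)) - 479/(8*(r + 5)) + 712/(21*(r + 4)) - 91/(24*(r + 3)) + 101/(840*(r - 3)).
Integrate each term: A/(r−a) contributes A·log|r−a|.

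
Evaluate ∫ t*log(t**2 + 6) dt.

t**2*log(t**2 + 6)/2 - t**2/2 + 3*log(t**2 + 6) + C

Let u = t**2 + 6, so du = (2*t) dt.
The integral becomes (1/2)·∫ log(u) du; integrate by parts with u′=log(u), dv′=du.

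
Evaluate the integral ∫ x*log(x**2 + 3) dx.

Let u = x**2 + 3, so du = (2*x) dx.
The integral becomes (1/2)·∫ log(u) du; integrate by parts with u′=log(u), dv′=du.

x**2*log(x**2 + 3)/2 - x**2/2 + 3*log(x**2 + 3)/2 + C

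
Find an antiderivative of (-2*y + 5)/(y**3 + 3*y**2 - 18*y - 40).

-log(y - 4)/18 - log(y + 2)/2 + 5*log(y + 5)/9 + C

Factor the denominator: (y - 4)*(y + 2)*(y + 5).
Partial-fraction decomposition: 5/(9*(y + 5)) - 1/(2*(y + 2)) - 1/(18*(y - 4)).
Integrate each term: A/(y−a) contributes A·log|y−a|.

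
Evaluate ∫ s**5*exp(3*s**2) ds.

(9*s**4 - 6*s**2 + 2)*exp(3*s**2)/54 + C

Let u = s², du = 2s ds; rewrite as (1/2)∫ u^2·exp(3u) du.
Now integrate by parts 2 times.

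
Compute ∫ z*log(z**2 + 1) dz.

Let u = z**2 + 1, so du = (2*z) dz.
The integral becomes (1/2)·∫ log(u) du; integrate by parts with u′=log(u), dv′=du.

z**2*log(z**2 + 1)/2 - z**2/2 + log(z**2 + 1)/2 + C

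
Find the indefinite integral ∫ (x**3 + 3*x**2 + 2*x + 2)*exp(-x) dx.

Use integration by parts with u = x**3 + 3*x**2 + 2*x + 2, dv = exp(-x) dx, so v = -exp(-x).
Apply parts 3 times (tabular method): alternate signs, differentiate u down to 0, integrate dv up.

(-x**3 - 6*x**2 - 14*x - 16)*exp(-x) + C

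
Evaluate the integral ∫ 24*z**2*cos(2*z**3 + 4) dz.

Let u = 2*z**3 + 4, so du = (6*z**2) dz.
Rewriting, the integral becomes 4·∫ cos(u) du = 4·sin(u).
Substituting back, u = 2*z**3 + 4.

4*sin(2*z**3 + 4) + C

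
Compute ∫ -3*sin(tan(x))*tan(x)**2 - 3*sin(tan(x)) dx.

3*cos(tan(x)) + C

Let u = tan(x), so du = (tan(x)**2 + 1) dx.
Rewriting, the integral becomes -3·∫ sin(u) du = -3·-cos(u).
Substituting back, u = tan(x).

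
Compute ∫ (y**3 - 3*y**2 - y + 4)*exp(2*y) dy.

(4*y**3 - 18*y**2 + 14*y + 9)*exp(2*y)/8 + C

Use integration by parts with u = y**3 - 3*y**2 - y + 4, dv = exp(2*y) dy, so v = exp(2*y)/2.
Apply parts 3 times (tabular method): alternate signs, differentiate u down to 0, integrate dv up.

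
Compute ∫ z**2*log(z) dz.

Use integration by parts with u = log(z), dv = z**2 dz.
Then du = 1/z dz and v = z**3/3.

z**3*log(z)/3 - z**3/9 + C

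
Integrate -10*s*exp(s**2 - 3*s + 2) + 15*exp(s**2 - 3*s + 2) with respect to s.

Let u = s**2 - 3*s + 2, so du = (2*s - 3) ds.
Rewriting, the integral becomes -5·∫ e^u du = -5·e^u.
Substituting back, u = s**2 - 3*s + 2.

-5*exp(s**2 - 3*s + 2) + C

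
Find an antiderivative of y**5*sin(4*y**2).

-y**4*cos(4*y**2)/8 + y**2*sin(4*y**2)/16 + cos(4*y**2)/64 + C

Let u = y², du = 2y dy; rewrite as (1/2)∫ u^2·sin(4u) du.
Now integrate by parts 2 times.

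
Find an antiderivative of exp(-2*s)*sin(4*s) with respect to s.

-exp(-2*s)*sin(4*s)/10 - exp(-2*s)*cos(4*s)/5 + C

Let I denote the integral. Integrate by parts with u = sin(4*s), dv = exp(-2*s) ds, so v = -exp(-2*s)/2: I = -exp(-2*s)*sin(4*s)/2 + 2·∫ exp(-2*s)*cos(4*s) ds.
Apply parts again with u = cos(4*s), dv = exp(-2*s) ds: ∫ exp(-2*s)*cos(4*s) ds = -exp(-2*s)*cos(4*s)/2 − 2·I. Substituting back brings back I: I = -exp(-2*s)*sin(4*s)/2 - exp(-2*s)*cos(4*s) − 4·I.
Solving for I: (1 + 4)·I equals the remaining terms, so I = (1/5)·(-exp(-2*s)*sin(4*s)/2 - exp(-2*s)*cos(4*s)).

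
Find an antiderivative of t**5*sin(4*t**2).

-t**4*cos(4*t**2)/8 + t**2*sin(4*t**2)/16 + cos(4*t**2)/64 + C

Let u = t², du = 2t dt; rewrite as (1/2)∫ u^2·sin(4u) du.
Now integrate by parts 2 times.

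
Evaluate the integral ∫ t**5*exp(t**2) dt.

Let u = t², du = 2t dt; rewrite as (1/2)∫ u^2·exp(1u) du.
Now integrate by parts 2 times.

(t**4 - 2*t**2 + 2)*exp(t**2)/2 + C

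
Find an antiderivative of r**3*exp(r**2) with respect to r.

Let u = r², du = 2r dr; rewrite as (1/2)∫ u^1·exp(1u) du.
Now integrate by parts 1 time.

(r**2 - 1)*exp(r**2)/2 + C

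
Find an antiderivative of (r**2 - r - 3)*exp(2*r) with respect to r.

(r**2 - 2*r - 2)*exp(2*r)/2 + C

Use integration by parts with u = r**2 - r - 3, dv = exp(2*r) dr, so v = exp(2*r)/2.
Apply parts 2 times (tabular method): alternate signs, differentiate u down to 0, integrate dv up.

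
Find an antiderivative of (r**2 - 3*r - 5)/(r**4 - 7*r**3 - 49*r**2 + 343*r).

Factor the denominator: r*(r - 7)**2*(r + 7).
Partial-fraction decomposition: -65/(1372*(r + 7)) + 85/(1372*(r - 7)) + 23/(98*(r - 7)**2) - 5/(343*r).
Integrate each term; A/(r−a) gives A·log|r−a|; A/(r−a)² gives −A/(r−a).

-5*log(r)/343 + 85*log(r - 7)/1372 - 65*log(r + 7)/1372 - 23/(98*r - 686) + C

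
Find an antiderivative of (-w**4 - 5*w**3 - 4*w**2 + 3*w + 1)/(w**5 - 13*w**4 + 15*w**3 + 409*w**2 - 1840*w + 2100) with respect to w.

-33*log(w - 7)/2 + 33431*log(w - 5)/2178 + 13*log(w - 2)/72 - 29*log(w + 6)/968 - 667/(33*w - 165) + C

Factor the denominator: (w - 7)*(w - 5)**2*(w - 2)*(w + 6).
Partial-fraction decomposition: -29/(968*(w + 6)) + 13/(72*(w - 2)) + 33431/(2178*(w - 5)) + 667/(33*(w - 5)**2) - 33/(2*(w - 7)).
Integrate each term; A/(w−a) gives A·log|w−a|; A/(w−a)² gives −A/(w−a).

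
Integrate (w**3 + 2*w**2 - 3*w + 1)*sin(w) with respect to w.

Use integration by parts with u = w**3 + 2*w**2 - 3*w + 1, dv = sin(w) dw, so v = -cos(w).
Apply parts 3 times (tabular method): alternate signs, differentiate u down to 0, integrate dv up.

-w**3*cos(w) + 3*w**2*sin(w) - 2*w**2*cos(w) + 4*w*sin(w) + 9*w*cos(w) - 9*sin(w) + 3*cos(w) + C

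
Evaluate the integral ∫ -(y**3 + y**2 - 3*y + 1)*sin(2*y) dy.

Use integration by parts with u = y**3 + y**2 - 3*y + 1, dv = -sin(2*y) dy, so v = cos(2*y)/2.
Apply parts 3 times (tabular method): alternate signs, differentiate u down to 0, integrate dv up.

y**3*cos(2*y)/2 - 3*y**2*sin(2*y)/4 + y**2*cos(2*y)/2 - y*sin(2*y)/2 - 9*y*cos(2*y)/4 + 9*sin(2*y)/8 + cos(2*y)/4 + C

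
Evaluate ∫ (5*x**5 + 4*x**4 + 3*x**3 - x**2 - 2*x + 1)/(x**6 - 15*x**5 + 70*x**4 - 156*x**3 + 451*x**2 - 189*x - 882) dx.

7165969*log(x - 7)/1345600 + 241*log(x - 2)/975 + log(x + 1)/960 - 62723*log(x**2 + 9)/218660 + 49183*atan(x/3)/327990 - 47303/(1160*x - 8120) + C

Factor the denominator: (x - 7)**2*(x - 2)*(x + 1)*(x**2 + 9).
Partial-fraction decomposition: -(62723*x - 49183)/(109330*(x**2 + 9)) + 1/(960*(x + 1)) + 241/(975*(x - 2)) + 7165969/(1345600*(x - 7)) + 47303/(1160*(x - 7)**2).
Integrate each term; A/(x−a) gives A·log|x−a|; the (Bx+D)/(x²+p²) term gives a log and an atan.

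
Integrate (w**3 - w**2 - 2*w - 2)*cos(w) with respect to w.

Use integration by parts with u = w**3 - w**2 - 2*w - 2, dv = cos(w) dw, so v = sin(w).
Apply parts 3 times (tabular method): alternate signs, differentiate u down to 0, integrate dv up.

w**3*sin(w) - w**2*sin(w) + 3*w**2*cos(w) - 8*w*sin(w) - 2*w*cos(w) - 8*cos(w) + C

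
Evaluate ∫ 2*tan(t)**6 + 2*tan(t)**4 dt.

Let u = tan(t), so du = (tan(t)**2 + 1) dt.
Rewriting, the integral becomes 2·∫ u^4 du = 2·u^5/5.
Substituting back, u = tan(t).

2*tan(t)**5/5 + C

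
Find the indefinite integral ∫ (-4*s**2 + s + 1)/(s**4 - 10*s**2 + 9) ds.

Factor the denominator: (s - 3)*(s - 1)*(s + 1)*(s + 3).
Partial-fraction decomposition: 19/(24*(s + 3)) - 1/(4*(s + 1)) + 1/(8*(s - 1)) - 2/(3*(s - 3)).
Integrate each term: A/(s−a) contributes A·log|s−a|.

-2*log(s - 3)/3 + log(s - 1)/8 - log(s + 1)/4 + 19*log(s + 3)/24 + C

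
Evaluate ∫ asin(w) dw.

w*asin(w) + sqrt(-w**2 + 1) + C

Use integration by parts with u = arcsin(w), dv = dw.
Then du = 1/sqrt(-w**2 + 1) dw.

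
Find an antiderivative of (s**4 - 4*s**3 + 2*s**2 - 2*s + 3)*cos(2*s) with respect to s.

Use integration by parts with u = s**4 - 4*s**3 + 2*s**2 - 2*s + 3, dv = cos(2*s) ds, so v = sin(2*s)/2.
Apply parts 4 times (tabular method): alternate signs, differentiate u down to 0, integrate dv up.

s**4*sin(2*s)/2 - 2*s**3*sin(2*s) + s**3*cos(2*s) - s**2*sin(2*s)/2 - 3*s**2*cos(2*s) + 2*s*sin(2*s) - s*cos(2*s)/2 + 7*sin(2*s)/4 + cos(2*s) + C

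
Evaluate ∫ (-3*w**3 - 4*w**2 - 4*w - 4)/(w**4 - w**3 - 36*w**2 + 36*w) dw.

-log(w)/9 - 41*log(w - 6)/18 + 3*log(w - 1)/7 - 131*log(w + 6)/126 + C

Factor the denominator: w*(w - 6)*(w - 1)*(w + 6).
Partial-fraction decomposition: -131/(126*(w + 6)) + 3/(7*(w - 1)) - 41/(18*(w - 6)) - 1/(9*w).
Integrate each term: A/(w−a) contributes A·log|w−a|.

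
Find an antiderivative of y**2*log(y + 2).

y**3*log(y + 2)/3 - y**3/9 + y**2/3 - 4*y/3 + 8*log(y + 2)/3 + C

Use integration by parts with u = log(y + 2), dv = y**2 dy.
Then du = 1/(y + 2) dy and v = y**3/3.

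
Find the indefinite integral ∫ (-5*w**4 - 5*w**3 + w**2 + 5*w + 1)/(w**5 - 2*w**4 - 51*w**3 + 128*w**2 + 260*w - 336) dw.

-7493*log(w - 6)/1040 + 521*log(w - 4)/132 - log(w - 1)/120 + log(w + 2)/16 - 2055*log(w + 7)/1144 + C

Factor the denominator: (w - 6)*(w - 4)*(w - 1)*(w + 2)*(w + 7).
Partial-fraction decomposition: -2055/(1144*(w + 7)) + 1/(16*(w + 2)) - 1/(120*(w - 1)) + 521/(132*(w - 4)) - 7493/(1040*(w - 6)).
Integrate each term: A/(w−a) contributes A·log|w−a|.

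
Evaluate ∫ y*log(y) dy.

y**2*log(y)/2 - y**2/4 + C

Use integration by parts with u = log(y), dv = y dy.
Then du = 1/y dy and v = y**2/2.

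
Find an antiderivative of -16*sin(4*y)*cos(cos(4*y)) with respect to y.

Let u = cos(4*y), so du = (-4*sin(4*y)) dy.
Rewriting, the integral becomes 4·∫ cos(u) du = 4·sin(u).
Substituting back, u = cos(4*y).

4*sin(cos(4*y)) + C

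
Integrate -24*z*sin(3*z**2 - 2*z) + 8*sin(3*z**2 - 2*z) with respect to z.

Let u = 3*z**2 - 2*z, so du = (6*z - 2) dz.
Rewriting, the integral becomes -4·∫ sin(u) du = -4·-cos(u).
Substituting back, u = 3*z**2 - 2*z.

4*cos(3*z**2 - 2*z) + C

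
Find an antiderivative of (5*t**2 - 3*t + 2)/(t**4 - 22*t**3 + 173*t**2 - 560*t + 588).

Factor the denominator: (t - 7)**2*(t - 6)*(t - 2).
Partial-fraction decomposition: -4/(25*(t - 2)) + 41/(t - 6) - 1021/(25*(t - 7)) + 226/(5*(t - 7)**2).
Integrate each term; A/(t−a) gives A·log|t−a|; A/(t−a)² gives −A/(t−a).

-1021*log(t - 7)/25 + 41*log(t - 6) - 4*log(t - 2)/25 - 226/(5*t - 35) + C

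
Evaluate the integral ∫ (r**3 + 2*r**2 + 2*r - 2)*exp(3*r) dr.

Use integration by parts with u = r**3 + 2*r**2 + 2*r - 2, dv = exp(3*r) dr, so v = exp(3*r)/3.
Apply parts 3 times (tabular method): alternate signs, differentiate u down to 0, integrate dv up.

(9*r**3 + 9*r**2 + 12*r - 22)*exp(3*r)/27 + C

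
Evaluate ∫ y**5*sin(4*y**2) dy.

Let u = y², du = 2y dy; rewrite as (1/2)∫ u^2·sin(4u) du.
Now integrate by parts 2 times.

-y**4*cos(4*y**2)/8 + y**2*sin(4*y**2)/16 + cos(4*y**2)/64 + C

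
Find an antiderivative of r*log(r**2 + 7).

Let u = r**2 + 7, so du = (2*r) dr.
The integral becomes (1/2)·∫ log(u) du; integrate by parts with u′=log(u), dv′=du.

r**2*log(r**2 + 7)/2 - r**2/2 + 7*log(r**2 + 7)/2 + C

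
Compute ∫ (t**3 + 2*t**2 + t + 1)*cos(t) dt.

Use integration by parts with u = t**3 + 2*t**2 + t + 1, dv = cos(t) dt, so v = sin(t).
Apply parts 3 times (tabular method): alternate signs, differentiate u down to 0, integrate dv up.

t**3*sin(t) + 2*t**2*sin(t) + 3*t**2*cos(t) - 5*t*sin(t) + 4*t*cos(t) - 3*sin(t) - 5*cos(t) + C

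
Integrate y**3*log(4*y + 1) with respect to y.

Use integration by parts with u = log(4*y + 1), dv = y**3 dy.
Then du = 4/(4*y + 1) dy and v = y**4/4.

y**4*log(4*y + 1)/4 - y**4/16 + y**3/48 - y**2/128 + y/256 - log(4*y + 1)/1024 + C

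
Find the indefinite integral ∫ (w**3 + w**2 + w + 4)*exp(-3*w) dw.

(-9*w**3 - 18*w**2 - 21*w - 43)*exp(-3*w)/27 + C

Use integration by parts with u = w**3 + w**2 + w + 4, dv = exp(-3*w) dw, so v = -exp(-3*w)/3.
Apply parts 3 times (tabular method): alternate signs, differentiate u down to 0, integrate dv up.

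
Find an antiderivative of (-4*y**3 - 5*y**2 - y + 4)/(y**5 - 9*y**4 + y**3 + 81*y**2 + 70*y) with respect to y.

2*log(y)/35 - 45*log(y - 7)/28 + 313*log(y - 5)/210 - log(y + 1)/12 + log(y + 2)/7 + C

Factor the denominator: y*(y - 7)*(y - 5)*(y + 1)*(y + 2).
Partial-fraction decomposition: 1/(7*(y + 2)) - 1/(12*(y + 1)) + 313/(210*(y - 5)) - 45/(28*(y - 7)) + 2/(35*y).
Integrate each term: A/(y−a) contributes A·log|y−a|.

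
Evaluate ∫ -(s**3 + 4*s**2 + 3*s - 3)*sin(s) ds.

s**3*cos(s) - 3*s**2*sin(s) + 4*s**2*cos(s) - 8*s*sin(s) - 3*s*cos(s) + 3*sin(s) - 11*cos(s) + C

Use integration by parts with u = s**3 + 4*s**2 + 3*s - 3, dv = -sin(s) ds, so v = cos(s).
Apply parts 3 times (tabular method): alternate signs, differentiate u down to 0, integrate dv up.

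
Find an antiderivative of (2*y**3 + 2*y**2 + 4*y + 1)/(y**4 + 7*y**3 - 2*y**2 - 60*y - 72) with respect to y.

17*log(y - 3)/45 - 83*log(y + 2)/80 + 383*log(y + 6)/144 - 3/(4*y + 8) + C

Factor the denominator: (y - 3)*(y + 2)**2*(y + 6).
Partial-fraction decomposition: 383/(144*(y + 6)) - 83/(80*(y + 2)) + 3/(4*(y + 2)**2) + 17/(45*(y - 3)).
Integrate each term; A/(y−a) gives A·log|y−a|; A/(y−a)² gives −A/(y−a).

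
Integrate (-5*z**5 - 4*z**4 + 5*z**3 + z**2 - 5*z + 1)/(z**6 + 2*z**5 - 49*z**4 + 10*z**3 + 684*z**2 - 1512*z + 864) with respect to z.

Factor the denominator: (z - 4)*(z - 3)*(z - 2)*(z - 1)*(z + 6)**2.
Partial-fraction decomposition: -4596077/(1814400*(z + 6)) + 4669/(720*(z + 6)**2) + 1/(42*(z - 1)) - 189/(128*(z - 2)) + 1409/(162*(z - 3)) - 5827/(600*(z - 4)).
Integrate each term; A/(z−a) gives A·log|z−a|; A/(z−a)² gives −A/(z−a).

-5827*log(z - 4)/600 + 1409*log(z - 3)/162 - 189*log(z - 2)/128 + log(z - 1)/42 - 4596077*log(z + 6)/1814400 - 4669/(720*z + 4320) + C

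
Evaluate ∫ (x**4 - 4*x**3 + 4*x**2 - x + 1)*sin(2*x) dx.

-x**4*cos(2*x)/2 + x**3*sin(2*x) + 2*x**3*cos(2*x) - 3*x**2*sin(2*x) - x**2*cos(2*x)/2 + x*sin(2*x)/2 - 5*x*cos(2*x)/2 + 5*sin(2*x)/4 - cos(2*x)/4 + C

Use integration by parts with u = x**4 - 4*x**3 + 4*x**2 - x + 1, dv = sin(2*x) dx, so v = -cos(2*x)/2.
Apply parts 4 times (tabular method): alternate signs, differentiate u down to 0, integrate dv up.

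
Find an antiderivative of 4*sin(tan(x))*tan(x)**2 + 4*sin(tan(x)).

Let u = tan(x), so du = (tan(x)**2 + 1) dx.
Rewriting, the integral becomes 4·∫ sin(u) du = 4·-cos(u).
Substituting back, u = tan(x).

-4*cos(tan(x)) + C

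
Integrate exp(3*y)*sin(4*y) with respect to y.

3*exp(3*y)*sin(4*y)/25 - 4*exp(3*y)*cos(4*y)/25 + C

Let I denote the integral. Integrate by parts with u = sin(4*y), dv = exp(3*y) dy, so v = exp(3*y)/3: I = exp(3*y)*sin(4*y)/3 − (4/3)·∫ exp(3*y)*cos(4*y) dy.
Apply parts again with u = cos(4*y), dv = exp(3*y) dy: ∫ exp(3*y)*cos(4*y) dy = exp(3*y)*cos(4*y)/3 + (4/3)·I. Substituting back brings back I: I = exp(3*y)*sin(4*y)/3 - 4*exp(3*y)*cos(4*y)/9 − (16/9)·I.
Solving for I: (1 + 16/9)·I equals the remaining terms, so I = (9/25)·(exp(3*y)*sin(4*y)/3 - 4*exp(3*y)*cos(4*y)/9).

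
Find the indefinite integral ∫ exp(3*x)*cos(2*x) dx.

Let I denote the integral. Integrate by parts with u = cos(2*x), dv = exp(3*x) dx, so v = exp(3*x)/3: I = exp(3*x)*cos(2*x)/3 + (2/3)·∫ exp(3*x)*sin(2*x) dx.
Apply parts again with u = sin(2*x), dv = exp(3*x) dx: ∫ exp(3*x)*sin(2*x) dx = exp(3*x)*sin(2*x)/3 − (2/3)·I. Substituting back brings back I: I = 2*exp(3*x)*sin(2*x)/9 + exp(3*x)*cos(2*x)/3 − (4/9)·I.
Solving for I: (1 + 4/9)·I equals the remaining terms, so I = (9/13)·(2*exp(3*x)*sin(2*x)/9 + exp(3*x)*cos(2*x)/3).

2*exp(3*x)*sin(2*x)/13 + 3*exp(3*x)*cos(2*x)/13 + C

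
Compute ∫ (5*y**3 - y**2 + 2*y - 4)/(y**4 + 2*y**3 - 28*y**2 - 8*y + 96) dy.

Factor the denominator: (y - 4)*(y - 2)*(y + 2)*(y + 6).
Partial-fraction decomposition: 283/(80*(y + 6)) - 13/(24*(y + 2)) - 9/(16*(y - 2)) + 77/(30*(y - 4)).
Integrate each term: A/(y−a) contributes A·log|y−a|.

77*log(y - 4)/30 - 9*log(y - 2)/16 - 13*log(y + 2)/24 + 283*log(y + 6)/80 + C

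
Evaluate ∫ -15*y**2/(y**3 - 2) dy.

Let u = y**3 - 2, so du = (3*y**2) dy.
Rewriting, the integral becomes -5·∫ 1/u du = -5·log(u).
Substituting back, u = y**3 - 2.

-5*log(y**3 - 2) + C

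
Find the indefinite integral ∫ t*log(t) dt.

t**2*log(t)/2 - t**2/4 + C

Use integration by parts with u = log(t), dv = t dt.
Then du = 1/t dt and v = t**2/2.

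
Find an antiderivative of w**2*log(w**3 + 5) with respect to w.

w**3*log(w**3 + 5)/3 - w**3/3 + 5*log(w**3 + 5)/3 + C

Let u = w**3 + 5, so du = (3*w**2) dw.
The integral becomes (1/3)·∫ log(u) du; integrate by parts with u′=log(u), dv′=du.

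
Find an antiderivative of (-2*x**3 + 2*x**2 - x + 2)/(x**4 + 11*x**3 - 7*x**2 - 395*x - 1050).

Factor the denominator: (x - 6)*(x + 5)**2*(x + 7).
Partial-fraction decomposition: -61/(4*(x + 7)) + 6525/(484*(x + 5)) - 307/(22*(x + 5)**2) - 28/(121*(x - 6)).
Integrate each term; A/(x−a) gives A·log|x−a|; A/(x−a)² gives −A/(x−a).

-28*log(x - 6)/121 + 6525*log(x + 5)/484 - 61*log(x + 7)/4 + 307/(22*x + 110) + C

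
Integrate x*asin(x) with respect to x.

Use integration by parts with u = arcsin(x), dv = x dx.
Then du = 1/sqrt(-x**2 + 1) dx.

x**2*asin(x)/2 + x*sqrt(-x**2 + 1)/4 - asin(x)/4 + C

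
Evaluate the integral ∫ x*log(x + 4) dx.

Use integration by parts with u = log(x + 4), dv = x dx.
Then du = 1/(x + 4) dx and v = x**2/2.

x**2*log(x + 4)/2 - x**2/4 + 2*x - 8*log(x + 4) + C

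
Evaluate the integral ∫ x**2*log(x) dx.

x**3*log(x)/3 - x**3/9 + C

Use integration by parts with u = log(x), dv = x**2 dx.
Then du = 1/x dx and v = x**3/3.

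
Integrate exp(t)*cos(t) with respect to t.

exp(t)*sin(t)/2 + exp(t)*cos(t)/2 + C

Let I denote the integral. Integrate by parts with u = cos(t), dv = exp(t) dt, so v = exp(t): I = exp(t)*cos(t) + ∫ exp(t)*sin(t) dt.
Apply parts again with u = sin(t), dv = exp(t) dt: ∫ exp(t)*sin(t) dt = exp(t)*sin(t) − I. Substituting back brings back I: I = exp(t)*sin(t) + exp(t)*cos(t) − I.
Solving for I: (1 + 1)·I equals the remaining terms, so I = (1/2)·(exp(t)*sin(t) + exp(t)*cos(t)).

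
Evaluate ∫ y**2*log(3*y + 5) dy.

y**3*log(3*y + 5)/3 - y**3/9 + 5*y**2/18 - 25*y/27 + 125*log(3*y + 5)/81 + C

Use integration by parts with u = log(3*y + 5), dv = y**2 dy.
Then du = 3/(3*y + 5) dy and v = y**3/3.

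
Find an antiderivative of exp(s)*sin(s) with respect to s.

exp(s)*sin(s)/2 - exp(s)*cos(s)/2 + C

Let I denote the integral. Integrate by parts with u = sin(s), dv = exp(s) ds, so v = exp(s): I = exp(s)*sin(s) − ∫ exp(s)*cos(s) ds.
Apply parts again with u = cos(s), dv = exp(s) ds: ∫ exp(s)*cos(s) ds = exp(s)*cos(s) + I. Substituting back brings back I: I = exp(s)*sin(s) - exp(s)*cos(s) − I.
Solving for I: (1 + 1)·I equals the remaining terms, so I = (1/2)·(exp(s)*sin(s) - exp(s)*cos(s)).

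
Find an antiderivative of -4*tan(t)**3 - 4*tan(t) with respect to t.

-2*tan(t)**2 + C

Let u = tan(t), so du = (tan(t)**2 + 1) dt.
Rewriting, the integral becomes -4·∫ u^1 du = -4·u^2/2.
Substituting back, u = tan(t).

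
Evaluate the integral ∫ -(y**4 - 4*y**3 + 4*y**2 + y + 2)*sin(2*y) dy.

Use integration by parts with u = y**4 - 4*y**3 + 4*y**2 + y + 2, dv = -sin(2*y) dy, so v = cos(2*y)/2.
Apply parts 4 times (tabular method): alternate signs, differentiate u down to 0, integrate dv up.

y**4*cos(2*y)/2 - y**3*sin(2*y) - 2*y**3*cos(2*y) + 3*y**2*sin(2*y) + y**2*cos(2*y)/2 - y*sin(2*y)/2 + 7*y*cos(2*y)/2 - 7*sin(2*y)/4 + 3*cos(2*y)/4 + C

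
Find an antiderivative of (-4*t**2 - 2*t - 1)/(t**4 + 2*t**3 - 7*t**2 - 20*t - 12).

Factor the denominator: (t - 3)*(t + 1)*(t + 2)**2.
Partial-fraction decomposition: -8/(25*(t + 2)) - 13/(5*(t + 2)**2) + 3/(4*(t + 1)) - 43/(100*(t - 3)).
Integrate each term; A/(t−a) gives A·log|t−a|; A/(t−a)² gives −A/(t−a).

-43*log(t - 3)/100 + 3*log(t + 1)/4 - 8*log(t + 2)/25 + 13/(5*t + 10) + C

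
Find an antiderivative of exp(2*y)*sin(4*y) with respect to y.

exp(2*y)*sin(4*y)/10 - exp(2*y)*cos(4*y)/5 + C

Let I denote the integral. Integrate by parts with u = sin(4*y), dv = exp(2*y) dy, so v = exp(2*y)/2: I = exp(2*y)*sin(4*y)/2 − 2·∫ exp(2*y)*cos(4*y) dy.
Apply parts again with u = cos(4*y), dv = exp(2*y) dy: ∫ exp(2*y)*cos(4*y) dy = exp(2*y)*cos(4*y)/2 + 2·I. Substituting back brings back I: I = exp(2*y)*sin(4*y)/2 - exp(2*y)*cos(4*y) − 4·I.
Solving for I: (1 + 4)·I equals the remaining terms, so I = (1/5)·(exp(2*y)*sin(4*y)/2 - exp(2*y)*cos(4*y)).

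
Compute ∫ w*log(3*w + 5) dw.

w**2*log(3*w + 5)/2 - w**2/4 + 5*w/6 - 25*log(3*w + 5)/18 + C

Use integration by parts with u = log(3*w + 5), dv = w dw.
Then du = 3/(3*w + 5) dw and v = w**2/2.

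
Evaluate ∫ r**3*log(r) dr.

Use integration by parts with u = log(r), dv = r**3 dr.
Then du = 1/r dr and v = r**4/4.

r**4*log(r)/4 - r**4/16 + C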